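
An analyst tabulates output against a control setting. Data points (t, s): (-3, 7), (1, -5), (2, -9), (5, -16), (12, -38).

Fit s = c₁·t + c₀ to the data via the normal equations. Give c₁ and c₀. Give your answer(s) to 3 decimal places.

c₁ = -2.976, c₀ = -2.081

The normal equations are: 183·c₁ + 17·c₀ = -580;  17·c₁ + 5·c₀ = -61.
Eliminating c₀: 5·(row 1) − 17·(row 2) gives 626·c₁ = 5·(-580) − 17·(-61) = -1863, so c₁ = -1863/626.
Then c₀ = ((-61) − 17·(-1863/626))/5 = -1303/626.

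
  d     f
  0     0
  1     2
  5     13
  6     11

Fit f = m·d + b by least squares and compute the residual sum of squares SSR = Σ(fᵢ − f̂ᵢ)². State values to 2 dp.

Setting ∂/∂m … = 0 gives: 62·m + 12·b = 133;  12·m + 4·b = 26.
(Σd·d = 62, Σd = 12, Σ1 = 4, Σd·f = 133, Σf = 26.)
det = 62·4 − 12² = 104.
m = (133·4 − 12·26)/104 = 55/26; b = (62·26 − 12·133)/104 = 2/13.
Residuals: -2/13, -7/26, 59/26, -24/13; SSR = 225/26.

SSR = 8.65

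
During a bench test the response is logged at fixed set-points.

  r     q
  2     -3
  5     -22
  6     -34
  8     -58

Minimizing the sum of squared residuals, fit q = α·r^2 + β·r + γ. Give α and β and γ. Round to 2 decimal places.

α = -0.85, β = -0.72, γ = 1.96

Setting ∂/∂α … = 0 gives: 6033·α + 861·β + 129·γ = -5498;  861·α + 129·β + 21·γ = -784;  129·α + 21·β + 4·γ = -117.
Solving the 3×3 system (Gaussian elimination) gives α = -17/20, β = -217/300, γ = 49/25.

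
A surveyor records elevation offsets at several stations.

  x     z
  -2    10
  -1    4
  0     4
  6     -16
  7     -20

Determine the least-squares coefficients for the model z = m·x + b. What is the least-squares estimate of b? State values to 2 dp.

Entries of MᵀM: Σx·x = 90, Σx = 10, Σ1 = 5.
For Mᵀz: Σx·z = -260, Σz = -18.
Eliminating b: 5·(row 1) − 10·(row 2) gives 350·m = 5·(-260) − 10·(-18) = -1120, so m = -16/5.
Then b = ((-18) − 10·(-16/5))/5 = 14/5.

b = 2.80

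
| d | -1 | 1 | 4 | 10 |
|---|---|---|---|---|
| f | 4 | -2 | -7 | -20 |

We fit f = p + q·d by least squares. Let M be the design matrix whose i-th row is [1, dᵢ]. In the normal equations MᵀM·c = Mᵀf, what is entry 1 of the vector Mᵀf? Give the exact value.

-25

Entry 1 ↔ basis 1, so (Mᵀf)_{1} = Σᵢ fᵢ = (1)·(4) + (1)·(-2) + (1)·(-7) + (1)·(-20) = -25.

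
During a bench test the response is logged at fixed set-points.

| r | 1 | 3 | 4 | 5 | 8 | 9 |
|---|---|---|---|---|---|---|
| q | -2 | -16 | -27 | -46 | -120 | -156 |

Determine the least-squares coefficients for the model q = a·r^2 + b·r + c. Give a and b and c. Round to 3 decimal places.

Normal-equation sums: Σr^2·r^2 = 11620, Σr^2·r = 1458, Σr^2 = 196, Σr·r = 196, Σr = 30, Σ1 = 6.
For Xᵀq: Σr^2·q = -22044, Σr·q = -2752, Σq = -367.
Row-reducing yields a = -36329/17270, b = 16616/8635, c = -3251/1570.

a = -2.104, b = 1.924, c = -2.071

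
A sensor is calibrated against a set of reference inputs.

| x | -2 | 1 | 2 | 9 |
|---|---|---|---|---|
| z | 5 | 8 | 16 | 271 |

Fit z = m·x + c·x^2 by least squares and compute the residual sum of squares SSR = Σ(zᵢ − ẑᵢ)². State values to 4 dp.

SSR = 9.0941

MᵀM·[m, c]ᵀ = Mᵀz reads: 90·m + 730·c = 2469;  730·m + 6594·c = 22043.
Δ = 90·6594 − 730² = 60560.
m = (2469·6594 − 730·22043)/60560 = 47299/15140; c = (90·22043 − 730·2469)/60560 = 9075/3028.
Residuals: -5601/7570, 14223/7570, -16929/7570, 937/7570; SSR = 34421/3785.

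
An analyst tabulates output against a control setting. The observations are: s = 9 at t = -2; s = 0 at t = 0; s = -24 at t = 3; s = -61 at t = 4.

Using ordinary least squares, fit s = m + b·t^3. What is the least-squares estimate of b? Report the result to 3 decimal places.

b = -0.962

Entries of AᵀA: Σ1 = 4, Σt^3 = 83, Σt^3·t^3 = 4889.
For Aᵀs: Σs = -76, Σt^3·s = -4624.
So AᵀA·[m, b]ᵀ = Aᵀs: [[4, 83]; [83, 4889]]·[m, b]ᵀ = [-76, -4624]ᵀ.
Δ = 4·4889 − 83² = 12667.
m = ((-76)·4889 − 83·(-4624))/12667 = 12228/12667; b = (4·(-4624) − 83·(-76))/12667 = -12188/12667.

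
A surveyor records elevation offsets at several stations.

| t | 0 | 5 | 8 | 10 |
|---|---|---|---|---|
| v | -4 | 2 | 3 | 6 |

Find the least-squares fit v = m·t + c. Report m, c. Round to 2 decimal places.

m = 0.95, c = -3.70

From the data, Σt·t = 189, Σt = 23, Σ1 = 4.
Right-hand side: Σt·v = 94, Σv = 7.
So AᵀA·[m, c]ᵀ = Aᵀv: [[189, 23]; [23, 4]]·[m, c]ᵀ = [94, 7]ᵀ.
det = 189·4 − 23² = 227.
m = (94·4 − 23·7)/227 = 215/227; c = (189·7 − 23·94)/227 = -839/227.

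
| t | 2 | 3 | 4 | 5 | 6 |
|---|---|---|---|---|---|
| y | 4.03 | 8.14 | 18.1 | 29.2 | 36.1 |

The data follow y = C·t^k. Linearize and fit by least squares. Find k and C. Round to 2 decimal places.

k = 2.10, C = 0.91

Let Y = ln y. Fitting Y = k·ln t + ln C by least squares:
Σln t = 6.5793, Σ(ln t)² = 9.4099, Σln y = 13.3469, Σln t·ln y = 19.1405.
Equations: 9.4099·k + 6.5793·ln C = 19.1405;  6.5793·k + 5·ln C = 13.3469.
Solving (det = 3.7630): k = 2.09669, ln C = -0.08954, so C = exp(-0.08954) = 0.91435.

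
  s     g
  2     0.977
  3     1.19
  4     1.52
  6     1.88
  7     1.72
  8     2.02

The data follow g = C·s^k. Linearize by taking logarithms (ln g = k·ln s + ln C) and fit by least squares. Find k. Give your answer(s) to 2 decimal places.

Linearized form: ln g = k·ln s + ln C. From the 6 transformed points,
Σln s = 8.9952, Σ(ln s)² = 14.9303, Σln g = 2.4461, Σln s·ln g = 4.4039.
Normal system: [[14.9303, 8.9952]; [8.9952, 6]]·[k, ln C]ᵀ = [4.4039, 2.4461]ᵀ.
Δ = 14.9303·6 − (8.9952)² = 8.6686; k = (4.4039·6 − 8.9952·2.4461)/8.6686 = 0.50993, ln C = (14.9303·2.4461 − 8.9952·4.4039)/8.6686 = -0.35680.

k = 0.51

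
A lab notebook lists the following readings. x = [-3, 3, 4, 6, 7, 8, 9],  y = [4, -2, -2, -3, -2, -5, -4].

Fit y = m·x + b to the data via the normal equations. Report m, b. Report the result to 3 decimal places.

Sums needed: Σx·x = 264, Σx = 34, Σ1 = 7.
Right-hand side: Σx·y = -134, Σy = -14.
Eliminating b: 7·(row 1) − 34·(row 2) gives 692·m = 7·(-134) − 34·(-14) = -462, so m = -231/346.
Then b = ((-14) − 34·(-231/346))/7 = 215/173.

m = -0.668, b = 1.243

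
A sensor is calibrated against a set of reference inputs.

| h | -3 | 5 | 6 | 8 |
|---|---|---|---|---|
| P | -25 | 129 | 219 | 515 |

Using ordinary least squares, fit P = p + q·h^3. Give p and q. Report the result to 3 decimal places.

Entries of MᵀM: Σ1 = 4, Σh^3 = 826, Σh^3·h^3 = 325154.
For MᵀP: ΣP = 838, Σh^3·P = 327784.
MᵀM·[p, q]ᵀ = MᵀP becomes [[4, 826]; [826, 325154]]·[p, q]ᵀ = [838, 327784]ᵀ.
Δ = 4·325154 − 826² = 618340.
p = (838·325154 − 826·327784)/618340 = 432367/154585; q = (4·327784 − 826·838)/618340 = 154737/154585.

p = 2.797, q = 1.001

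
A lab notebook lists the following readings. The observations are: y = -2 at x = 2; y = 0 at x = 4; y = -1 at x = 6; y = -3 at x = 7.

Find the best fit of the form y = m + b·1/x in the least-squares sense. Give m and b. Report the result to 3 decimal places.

m = -1.480, b = -0.074

With design matrix A, AᵀA = [[4, 89/84]; [89/84, 2545/7056]] and Aᵀy = [-6, -67/42]ᵀ.
Eliminating b: (2545/7056)·(row 1) − (89/84)·(row 2) gives (251/784)·m = (2545/7056)·(-6) − (89/84)·(-67/42) = -209/441, so m = -3344/2259.
Then b = ((-67/42) − (89/84)·(-3344/2259))/(2545/7056) = -56/753.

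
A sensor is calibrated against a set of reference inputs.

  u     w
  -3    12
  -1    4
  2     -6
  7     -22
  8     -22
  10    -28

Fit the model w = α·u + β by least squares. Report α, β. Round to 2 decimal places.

α = -3.06, β = 1.38

From the data, Σu·u = 227, Σu = 23, Σ1 = 6.
Moment sums: Σu·w = -662, Σw = -62.
Normal equations: [[227, 23]; [23, 6]]·[α, β]ᵀ = [-662, -62]ᵀ.
Eliminating β: 6·(row 1) − 23·(row 2) gives 833·α = 6·(-662) − 23·(-62) = -2546, so α = -2546/833.
Then β = ((-62) − 23·(-2546/833))/6 = 1152/833.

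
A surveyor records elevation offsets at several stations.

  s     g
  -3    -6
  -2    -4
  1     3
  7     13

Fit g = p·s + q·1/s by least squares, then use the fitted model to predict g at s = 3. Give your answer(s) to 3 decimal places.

ĝ = 5.871

Forming AᵀA = [[63, 4]; [4, 2437/1764]] and Aᵀg = [120, 62/7]ᵀ gives AᵀA·[p, q]ᵀ = Aᵀg.
Δ = 63·(2437/1764) − 4² = 1989/28.
p = (120·(2437/1764) − 4·(62/7))/(1989/28) = 5896/3213; q = (63·(62/7) − 4·120)/(1989/28) = 56/51.
At s = 3: ĝ = (5896/3213)·(3) + (56/51)·(1/3) = 2096/357.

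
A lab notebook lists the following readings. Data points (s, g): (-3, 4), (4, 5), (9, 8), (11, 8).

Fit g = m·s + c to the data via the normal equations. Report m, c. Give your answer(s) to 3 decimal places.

MᵀM·[m, c]ᵀ = Mᵀg reads: 227·m + 21·c = 168;  21·m + 4·c = 25.
(Σs·s = 227, Σs = 21, Σ1 = 4, Σs·g = 168, Σg = 25.)
Determinant 227·4 − 21² = 467.
m = (168·4 − 21·25)/467 = 147/467; c = (227·25 − 21·168)/467 = 2147/467.

m = 0.315, c = 4.597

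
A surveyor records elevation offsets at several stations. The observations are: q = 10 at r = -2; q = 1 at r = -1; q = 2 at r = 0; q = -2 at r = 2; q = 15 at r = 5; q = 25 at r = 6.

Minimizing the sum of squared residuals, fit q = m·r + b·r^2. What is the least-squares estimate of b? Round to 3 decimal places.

From the data, Σr·r = 70, Σr·r^2 = 340, Σr^2·r^2 = 1954.
For Xᵀq: Σr·q = 200, Σr^2·q = 1308.
Normal equations: [[70, 340]; [340, 1954]]·[m, b]ᵀ = [200, 1308]ᵀ.
Determinant 70·1954 − 340² = 21180.
m = (200·1954 − 340·1308)/21180 = -2696/1059; b = (70·1308 − 340·200)/21180 = 1178/1059.

b = 1.112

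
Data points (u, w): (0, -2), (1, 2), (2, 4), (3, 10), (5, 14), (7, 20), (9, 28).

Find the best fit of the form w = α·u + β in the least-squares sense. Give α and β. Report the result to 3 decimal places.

Sums needed: Σu·u = 169, Σu = 27, Σ1 = 7.
Right-hand side: Σu·w = 502, Σw = 76.
Normal equations: [[169, 27]; [27, 7]]·[α, β]ᵀ = [502, 76]ᵀ.
det = 169·7 − 27² = 454.
α = (502·7 − 27·76)/454 = 731/227; β = (169·76 − 27·502)/454 = -355/227.

α = 3.220, β = -1.564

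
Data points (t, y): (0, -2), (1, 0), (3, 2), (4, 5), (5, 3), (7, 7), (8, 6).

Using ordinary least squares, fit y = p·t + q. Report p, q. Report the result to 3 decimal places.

p = 1.038, q = -1.154

AᵀA·[p, q]ᵀ = Aᵀy reads: 164·p + 28·q = 138;  28·p + 7·q = 21.
Δ = 164·7 − 28² = 364.
p = (138·7 − 28·21)/364 = 27/26; q = (164·21 − 28·138)/364 = -15/13.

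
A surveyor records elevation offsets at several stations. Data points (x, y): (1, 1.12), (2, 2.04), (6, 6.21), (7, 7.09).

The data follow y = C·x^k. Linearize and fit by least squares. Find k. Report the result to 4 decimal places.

With ln yᵢ as the transformed response and ln xᵢ as the regressor:
XᵀX = [[7.4774, 4.4308]; [4.4308, 4]], rhs = [7.5776, 4.6111]ᵀ  (here Σln x = 4.4308, Σ(ln x)² = 7.4774, Σln y = 4.6111, Σln x·ln y = 7.5776).
Δ = 7.4774·4 − (4.4308)² = 10.2775; k = (7.5776·4 − 4.4308·4.6111)/10.2775 = 0.96127, ln C = (7.4774·4.6111 − 4.4308·7.5776)/10.2775 = 0.08797.

k = 0.9613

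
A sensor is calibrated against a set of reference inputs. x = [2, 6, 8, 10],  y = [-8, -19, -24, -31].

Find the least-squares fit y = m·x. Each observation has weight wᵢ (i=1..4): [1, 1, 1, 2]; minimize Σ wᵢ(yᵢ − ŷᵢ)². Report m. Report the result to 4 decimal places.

m = -3.0987

Forming MᵀWM = [[304]] and MᵀWy = [-942]ᵀ gives MᵀWM·[m]ᵀ = MᵀWy.
m = (-942)/304 = -3.09868.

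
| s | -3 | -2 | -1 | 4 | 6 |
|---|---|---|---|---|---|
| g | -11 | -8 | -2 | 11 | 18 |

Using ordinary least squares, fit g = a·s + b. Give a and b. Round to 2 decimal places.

a = 3.13, b = -0.90

Sums needed: Σs·s = 66, Σs = 4, Σ1 = 5.
And Σs·g = 203, Σg = 8.
Determinant 66·5 − 4² = 314.
a = (203·5 − 4·8)/314 = 983/314; b = (66·8 − 4·203)/314 = -142/157.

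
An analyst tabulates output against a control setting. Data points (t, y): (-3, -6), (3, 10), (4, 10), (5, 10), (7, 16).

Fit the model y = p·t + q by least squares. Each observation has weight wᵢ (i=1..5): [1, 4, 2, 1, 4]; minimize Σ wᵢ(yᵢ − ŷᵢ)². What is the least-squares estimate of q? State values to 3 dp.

With design matrix A, AᵀWA = [[298, 50]; [50, 12]] and AᵀWy = [716, 128]ᵀ.
Δ = 298·12 − 50² = 1076.
p = (716·12 − 50·128)/1076 = 548/269; q = (298·128 − 50·716)/1076 = 586/269.

q = 2.178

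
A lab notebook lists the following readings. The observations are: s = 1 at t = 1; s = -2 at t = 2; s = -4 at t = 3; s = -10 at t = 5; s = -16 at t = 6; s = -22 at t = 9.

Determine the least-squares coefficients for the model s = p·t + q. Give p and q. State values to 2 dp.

p = -2.98, q = 4.10

From the data, Σt·t = 156, Σt = 26, Σ1 = 6.
For Xᵀs: Σt·s = -359, Σs = -53.
XᵀX·[p, q]ᵀ = Xᵀs becomes [[156, 26]; [26, 6]]·[p, q]ᵀ = [-359, -53]ᵀ.
det = 156·6 − 26² = 260.
p = ((-359)·6 − 26·(-53))/260 = -194/65; q = (156·(-53) − 26·(-359))/260 = 41/10.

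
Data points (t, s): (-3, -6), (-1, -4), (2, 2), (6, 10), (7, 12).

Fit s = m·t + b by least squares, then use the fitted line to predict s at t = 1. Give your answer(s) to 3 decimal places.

ŝ = 0.567

From the data, Σt·t = 99, Σt = 11, Σ1 = 5.
And Σt·s = 170, Σs = 14.
Δ = 99·5 − 11² = 374.
m = (170·5 − 11·14)/374 = 348/187; b = (99·14 − 11·170)/374 = -22/17.
At t = 1: ŝ = (348/187)·(1) + (-22/17)·(1) = 106/187.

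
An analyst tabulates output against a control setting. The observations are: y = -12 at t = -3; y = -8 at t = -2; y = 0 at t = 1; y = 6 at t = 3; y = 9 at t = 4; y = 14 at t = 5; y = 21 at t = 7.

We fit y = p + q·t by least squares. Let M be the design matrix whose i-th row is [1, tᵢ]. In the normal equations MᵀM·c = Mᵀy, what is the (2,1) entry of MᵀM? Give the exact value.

15

Row 2 ↔ basis t, column 1 ↔ basis 1, so (MᵀM)_{2,1} = Σᵢ t = (-3)·(1) + (-2)·(1) + (1)·(1) + (3)·(1) + (4)·(1) + (5)·(1) + (7)·(1) = 15.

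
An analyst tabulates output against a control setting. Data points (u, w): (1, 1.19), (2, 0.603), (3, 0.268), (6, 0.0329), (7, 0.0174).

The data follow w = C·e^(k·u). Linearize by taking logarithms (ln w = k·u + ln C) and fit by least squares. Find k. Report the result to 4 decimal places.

With ln wᵢ as the transformed response and uᵢ as the regressor:
Σu = 19.0000, Σ(u)² = 99.0000, Σln w = -9.1142, Σu·ln w = -53.6327.
Equations: 99.0000·k + 19.0000·ln C = -53.6327;  19.0000·k + 5·ln C = -9.1142.
Slope k = (n·Σu·ln w − Σu·Σln w)/(n·Σ(u)² − (Σu)²) = (5·-53.6327 − 19.0000·-9.1142)/134.0000 = -0.70891; ln C = (Σln w − k·Σu)/n = 0.87100.

k = -0.7089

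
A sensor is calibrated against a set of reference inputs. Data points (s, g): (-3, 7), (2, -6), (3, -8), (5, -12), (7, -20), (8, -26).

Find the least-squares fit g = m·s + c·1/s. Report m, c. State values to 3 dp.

Forming XᵀX = [[160, 6]; [6, 386849/705600]] and Xᵀg = [-465, -2311/140]ᵀ gives XᵀX·[m, c]ᵀ = Xᵀg.
Δ = 160·(386849/705600) − 6² = 228089/4410.
m = ((-465)·(386849/705600) − 6·(-2311/140))/(228089/4410) = -22000029/7298848; c = (160·(-2311/140) − 6·(-465))/(228089/4410) = 656460/228089.

m = -3.014, c = 2.878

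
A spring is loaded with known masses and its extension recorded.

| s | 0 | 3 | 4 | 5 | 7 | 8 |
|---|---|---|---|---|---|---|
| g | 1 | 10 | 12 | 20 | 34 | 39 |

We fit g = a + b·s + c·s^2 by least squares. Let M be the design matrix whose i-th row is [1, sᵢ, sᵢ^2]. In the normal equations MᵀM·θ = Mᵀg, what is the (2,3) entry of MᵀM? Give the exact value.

1071

Row 2 ↔ basis s, column 3 ↔ basis s^2, so (MᵀM)_{2,3} = Σᵢ (s)·(s^2) = (0)·(0) + (3)·(9) + (4)·(16) + (5)·(25) + (7)·(49) + (8)·(64) = 1071.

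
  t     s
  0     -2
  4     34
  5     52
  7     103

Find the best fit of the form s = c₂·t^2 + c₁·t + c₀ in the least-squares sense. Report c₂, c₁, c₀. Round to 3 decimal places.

c₂ = 2.035, c₁ = 0.733, c₀ = -1.959

Sums needed: Σt^2·t^2 = 3282, Σt^2·t = 532, Σt^2 = 90, Σt·t = 90, Σt = 16, Σ1 = 4.
And Σt^2·s = 6891, Σt·s = 1117, Σs = 187.
MᵀM·[c₂, c₁, c₀]ᵀ = Mᵀs becomes [[3282, 532, 90]; [532, 90, 16]; [90, 16, 4]]·[c₂, c₁, c₀]ᵀ = [6891, 1117, 187]ᵀ.
Row-reducing yields c₂ = 6303/3098, c₁ = 2271/3098, c₀ = -3035/1549.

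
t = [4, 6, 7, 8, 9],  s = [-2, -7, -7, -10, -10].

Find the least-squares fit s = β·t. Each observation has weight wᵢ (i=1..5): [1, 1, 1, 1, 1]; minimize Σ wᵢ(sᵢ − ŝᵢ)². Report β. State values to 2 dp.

The normal system MᵀWM·[β]ᵀ = MᵀWs is [[246]]·[β]ᵀ = [-269]ᵀ.
Hence β = -269 / 246 ≈ -1.0935.

β = -1.09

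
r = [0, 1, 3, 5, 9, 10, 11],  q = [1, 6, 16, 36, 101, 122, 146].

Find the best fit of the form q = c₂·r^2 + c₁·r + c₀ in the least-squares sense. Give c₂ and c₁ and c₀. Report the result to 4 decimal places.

c₂ = 1.0373, c₁ = 1.6641, c₀ = 1.9338

Entries of XᵀX: Σr^2·r^2 = 31909, Σr^2·r = 3213, Σr^2 = 337, Σr·r = 337, Σr = 39, Σ1 = 7.
Moment sums: Σr^2·q = 39097, Σr·q = 3969, Σq = 428.
So XᵀX·[c₂, c₁, c₀]ᵀ = Xᵀq: [[31909, 3213, 337]; [3213, 337, 39]; [337, 39, 7]]·[c₂, c₁, c₀]ᵀ = [39097, 3969, 428]ᵀ.
Row-reducing yields c₂ = 342469/330162, c₁ = 183145/110054, c₀ = 319237/165081.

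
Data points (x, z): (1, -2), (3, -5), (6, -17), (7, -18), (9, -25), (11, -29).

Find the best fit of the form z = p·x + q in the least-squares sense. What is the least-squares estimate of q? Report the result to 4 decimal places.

Normal-equation sums: Σx·x = 297, Σx = 37, Σ1 = 6.
And Σx·z = -789, Σz = -96.
MᵀM·[p, q]ᵀ = Mᵀz becomes [[297, 37]; [37, 6]]·[p, q]ᵀ = [-789, -96]ᵀ.
det = 297·6 − 37² = 413.
p = ((-789)·6 − 37·(-96))/413 = -1182/413; q = (297·(-96) − 37·(-789))/413 = 681/413.

q = 1.6489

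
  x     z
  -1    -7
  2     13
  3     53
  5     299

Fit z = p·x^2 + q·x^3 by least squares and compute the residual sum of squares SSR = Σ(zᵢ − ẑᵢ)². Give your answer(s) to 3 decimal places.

SSR = 2.654

The normal system MᵀM·[p, q]ᵀ = Mᵀz is [[723, 3399]; [3399, 16419]]·[p, q]ᵀ = [7997, 38917]ᵀ.
Eliminating q: 16419·(row 1) − 3399·(row 2) gives 317736·p = 16419·7997 − 3399·38917 = -976140, so p = -27115/8826.
Then q = (38917 − 3399·(-27115/8826))/16419 = 26533/8826.
Residuals: -4067/4413, 5467/4413, -763/1471, 112/4413; SSR = 11711/4413.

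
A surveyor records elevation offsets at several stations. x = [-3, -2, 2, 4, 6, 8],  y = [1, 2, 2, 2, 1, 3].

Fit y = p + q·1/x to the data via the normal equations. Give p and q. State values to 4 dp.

p = 1.8174, q = 0.4598

From the data, Σ1 = 6, Σ1/x = 5/24, Σ1/x·1/x = 413/576.
Right-hand side: Σy = 11, Σ1/x·y = 17/24.
Determinant 6·(413/576) − (5/24)² = 2453/576.
p = (11·(413/576) − (5/24)·(17/24))/(2453/576) = 4458/2453; q = (6·(17/24) − (5/24)·11)/(2453/576) = 1128/2453.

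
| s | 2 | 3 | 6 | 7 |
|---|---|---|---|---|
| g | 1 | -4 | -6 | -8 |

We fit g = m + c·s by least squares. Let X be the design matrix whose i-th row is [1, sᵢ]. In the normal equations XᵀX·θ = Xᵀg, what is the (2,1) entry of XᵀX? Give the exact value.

Row 2 ↔ basis s, column 1 ↔ basis 1, so (XᵀX)_{2,1} = Σᵢ s = (2)·(1) + (3)·(1) + (6)·(1) + (7)·(1) = 18.

18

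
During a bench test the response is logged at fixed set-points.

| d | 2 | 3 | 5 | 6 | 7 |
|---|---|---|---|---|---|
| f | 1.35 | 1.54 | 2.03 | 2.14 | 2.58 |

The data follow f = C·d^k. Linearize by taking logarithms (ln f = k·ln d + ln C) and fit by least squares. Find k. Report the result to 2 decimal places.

k = 0.49

With ln fᵢ as the transformed response and ln dᵢ as the regressor:
Σln d = 7.1389, Σ(ln d)² = 11.2747, Σln f = 3.1485, Σln d·ln f = 5.0294.
Equations: 11.2747·k + 7.1389·ln C = 5.0294;  7.1389·k + 5·ln C = 3.1485.
Δ = 11.2747·5 − (7.1389)² = 5.4099; k = (5.0294·5 − 7.1389·3.1485)/5.4099 = 0.49358, ln C = (11.2747·3.1485 − 7.1389·5.0294)/5.4099 = -0.07502.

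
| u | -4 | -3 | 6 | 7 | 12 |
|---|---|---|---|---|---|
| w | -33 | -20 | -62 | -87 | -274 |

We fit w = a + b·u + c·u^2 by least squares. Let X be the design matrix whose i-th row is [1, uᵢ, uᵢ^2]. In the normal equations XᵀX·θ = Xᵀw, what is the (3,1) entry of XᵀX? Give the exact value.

Row 3 ↔ basis u^2, column 1 ↔ basis 1, so (XᵀX)_{3,1} = Σᵢ u^2 = (16)·(1) + (9)·(1) + (36)·(1) + (49)·(1) + (144)·(1) = 254.

254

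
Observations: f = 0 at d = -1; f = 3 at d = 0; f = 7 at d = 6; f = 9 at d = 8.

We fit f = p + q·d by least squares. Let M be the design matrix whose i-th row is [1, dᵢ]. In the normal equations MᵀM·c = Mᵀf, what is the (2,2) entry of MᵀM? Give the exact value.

101

Row 2 ↔ basis d, column 2 ↔ basis d, so (MᵀM)_{2,2} = Σᵢ (d)·(d) = (-1)·(-1) + (0)·(0) + (6)·(6) + (8)·(8) = 101.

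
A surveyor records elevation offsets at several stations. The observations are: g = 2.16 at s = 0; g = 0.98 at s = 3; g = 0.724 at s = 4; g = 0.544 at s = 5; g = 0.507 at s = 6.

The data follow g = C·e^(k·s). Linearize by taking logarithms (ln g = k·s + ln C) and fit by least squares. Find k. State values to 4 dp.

k = -0.2534

Taking logs, ln g = k·s + ln C, so regress ln g on s.
Σs = 18.0000, Σ(s)² = 86.0000, Σln g = -0.8611, Σs·ln g = -8.4720.
Normal system: [[86.0000, 18.0000]; [18.0000, 5]]·[k, ln C]ᵀ = [-8.4720, -0.8611]ᵀ.
Δ = 86.0000·5 − (18.0000)² = 106.0000; k = (-8.4720·5 − 18.0000·-0.8611)/106.0000 = -0.25339, ln C = (86.0000·-0.8611 − 18.0000·-8.4720)/106.0000 = 0.74000.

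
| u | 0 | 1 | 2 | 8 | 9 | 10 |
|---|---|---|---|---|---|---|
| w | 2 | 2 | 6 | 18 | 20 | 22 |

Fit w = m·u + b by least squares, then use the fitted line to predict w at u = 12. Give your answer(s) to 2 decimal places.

Setting ∂/∂m … = 0 gives: 250·m + 30·b = 558;  30·m + 6·b = 70.
(Σu·u = 250, Σu = 30, Σ1 = 6, Σu·w = 558, Σw = 70.)
Eliminating b: 6·(row 1) − 30·(row 2) gives 600·m = 6·558 − 30·70 = 1248, so m = 52/25.
Then b = (70 − 30·(52/25))/6 = 19/15.
At u = 12: ŵ = (52/25)·(12) + (19/15)·(1) = 1967/75.

ŵ = 26.23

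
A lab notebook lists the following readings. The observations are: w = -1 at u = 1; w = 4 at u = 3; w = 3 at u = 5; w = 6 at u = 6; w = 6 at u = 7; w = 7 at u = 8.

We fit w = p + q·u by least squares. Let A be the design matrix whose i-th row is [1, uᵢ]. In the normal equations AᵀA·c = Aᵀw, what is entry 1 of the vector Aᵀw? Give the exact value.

25

Entry 1 ↔ basis 1, so (Aᵀw)_{1} = Σᵢ wᵢ = (1)·(-1) + (1)·(4) + (1)·(3) + (1)·(6) + (1)·(6) + (1)·(7) = 25.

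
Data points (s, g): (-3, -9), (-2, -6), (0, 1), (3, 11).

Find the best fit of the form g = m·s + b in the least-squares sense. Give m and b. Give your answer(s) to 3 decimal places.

m = 3.357, b = 0.929

Setting ∂/∂m … = 0 gives: 22·m + (-2)·b = 72;  (-2)·m + 4·b = -3.
Δ = 22·4 − (-2)² = 84.
m = (72·4 − (-2)·(-3))/84 = 47/14; b = (22·(-3) − (-2)·72)/84 = 13/14.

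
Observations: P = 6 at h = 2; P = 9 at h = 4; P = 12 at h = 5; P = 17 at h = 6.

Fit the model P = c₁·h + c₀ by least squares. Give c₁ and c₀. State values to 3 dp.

Forming AᵀA = [[81, 17]; [17, 4]] and AᵀP = [210, 44]ᵀ gives AᵀA·[c₁, c₀]ᵀ = AᵀP.
Eliminating c₀: 4·(row 1) − 17·(row 2) gives 35·c₁ = 4·210 − 17·44 = 92, so c₁ = 92/35.
Then c₀ = (44 − 17·(92/35))/4 = -6/35.

c₁ = 2.629, c₀ = -0.171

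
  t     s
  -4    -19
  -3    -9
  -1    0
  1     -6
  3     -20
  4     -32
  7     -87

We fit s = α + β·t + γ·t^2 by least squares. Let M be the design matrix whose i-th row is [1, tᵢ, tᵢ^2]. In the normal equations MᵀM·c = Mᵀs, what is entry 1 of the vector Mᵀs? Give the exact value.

Entry 1 ↔ basis 1, so (Mᵀs)_{1} = Σᵢ sᵢ = (1)·(-19) + (1)·(-9) + (1)·(0) + (1)·(-6) + (1)·(-20) + (1)·(-32) + (1)·(-87) = -173.

-173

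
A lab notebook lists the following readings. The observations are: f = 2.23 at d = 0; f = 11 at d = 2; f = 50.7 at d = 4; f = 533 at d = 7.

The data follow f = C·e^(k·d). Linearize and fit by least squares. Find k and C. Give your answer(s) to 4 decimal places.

k = 0.7807, C = 2.2561

With ln fᵢ as the transformed response and dᵢ as the regressor:
AᵀA = [[69.0000, 13.0000]; [13.0000, 4]], rhs = [64.4491, 13.4043]ᵀ  (here Σd = 13.0000, Σ(d)² = 69.0000, Σln f = 13.4043, Σd·ln f = 64.4491).
Δ = 69.0000·4 − (13.0000)² = 107.0000; k = (64.4491·4 − 13.0000·13.4043)/107.0000 = 0.78075, ln C = (69.0000·13.4043 − 13.0000·64.4491)/107.0000 = 0.81365, so C = exp(0.81365) = 2.25613.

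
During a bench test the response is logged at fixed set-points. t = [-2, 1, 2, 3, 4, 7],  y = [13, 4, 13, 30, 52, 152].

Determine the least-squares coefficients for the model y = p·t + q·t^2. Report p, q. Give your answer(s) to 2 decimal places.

p = 0.46, q = 3.05

Forming XᵀX = [[83, 435]; [435, 2771]] and Xᵀy = [1366, 8658]ᵀ gives XᵀX·[p, q]ᵀ = Xᵀy.
det = 83·2771 − 435² = 40768.
p = (1366·2771 − 435·8658)/40768 = 677/1456; q = (83·8658 − 435·1366)/40768 = 4443/1456.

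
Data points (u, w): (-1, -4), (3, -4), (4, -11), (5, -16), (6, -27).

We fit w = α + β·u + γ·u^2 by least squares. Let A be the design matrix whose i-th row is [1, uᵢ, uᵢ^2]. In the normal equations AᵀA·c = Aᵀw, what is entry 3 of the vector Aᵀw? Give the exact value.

-1588

Entry 3 ↔ basis u^2, so (Aᵀw)_{3} = Σᵢ (u^2)·wᵢ = (1)·(-4) + (9)·(-4) + (16)·(-11) + (25)·(-16) + (36)·(-27) = -1588.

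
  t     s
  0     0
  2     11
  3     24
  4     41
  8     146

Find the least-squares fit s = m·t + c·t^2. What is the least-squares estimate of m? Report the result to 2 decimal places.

With design matrix A, AᵀA = [[93, 611]; [611, 4449]] and Aᵀs = [1426, 10260]ᵀ.
Eliminating c: 4449·(row 1) − 611·(row 2) gives 40436·m = 4449·1426 − 611·10260 = 75414, so m = 37707/20218.
Then c = (10260 − 611·(37707/20218))/4449 = 41447/20218.

m = 1.87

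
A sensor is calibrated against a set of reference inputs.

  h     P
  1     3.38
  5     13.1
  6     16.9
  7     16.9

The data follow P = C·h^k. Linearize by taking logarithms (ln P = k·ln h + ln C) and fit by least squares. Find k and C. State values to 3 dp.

Linearized form: ln P = k·ln h + ln C. From the 4 transformed points,
XᵀX = [[9.5873, 5.3471]; [5.3471, 4]], rhs = [14.7080, 9.4451]ᵀ  (here Σln h = 5.3471, Σ(ln h)² = 9.5873, Σln P = 9.4451, Σln h·ln P = 14.7080).
Slope k = (n·Σln h·ln P − Σln h·Σln P)/(n·Σ(ln h)² − (Σln h)²) = (4·14.7080 − 5.3471·9.4451)/9.7575 = 0.85350; ln C = (Σln P − k·Σln h)/n = 1.22033, so C = exp(1.22033) = 3.38832.

k = 0.854, C = 3.388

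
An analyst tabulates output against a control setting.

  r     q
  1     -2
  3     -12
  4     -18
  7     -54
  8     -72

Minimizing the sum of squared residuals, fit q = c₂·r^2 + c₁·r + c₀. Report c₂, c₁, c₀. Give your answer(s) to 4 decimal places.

AᵀA·[c₂, c₁, c₀]ᵀ = Aᵀq reads: 6835·c₂ + 947·c₁ + 139·c₀ = -7652;  947·c₂ + 139·c₁ + 23·c₀ = -1064;  139·c₂ + 23·c₁ + 5·c₀ = -158.
Row-reducing yields c₂ = -1405/1254, c₁ = 281/1254, c₀ = -310/209.

c₂ = -1.1204, c₁ = 0.2241, c₀ = -1.4833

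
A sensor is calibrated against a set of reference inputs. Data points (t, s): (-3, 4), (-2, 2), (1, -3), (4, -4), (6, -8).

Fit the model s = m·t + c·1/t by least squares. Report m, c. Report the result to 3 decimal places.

With design matrix M, MᵀM = [[66, 5]; [5, 209/144]] and Mᵀs = [-83, -23/3]ᵀ.
Δ = 66·(209/144) − 5² = 1699/24.
m = ((-83)·(209/144) − 5·(-23/3))/(1699/24) = -11827/10194; c = (66·(-23/3) − 5·(-83))/(1699/24) = -2184/1699.

m = -1.160, c = -1.285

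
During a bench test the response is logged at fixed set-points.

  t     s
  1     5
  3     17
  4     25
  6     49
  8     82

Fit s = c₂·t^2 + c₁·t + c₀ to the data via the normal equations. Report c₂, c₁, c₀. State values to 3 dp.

c₂ = 1.067, c₁ = 1.349, c₀ = 2.775

Sums needed: Σt^2·t^2 = 5730, Σt^2·t = 820, Σt^2 = 126, Σt·t = 126, Σt = 22, Σ1 = 5.
For Mᵀs: Σt^2·s = 7570, Σt·s = 1106, Σs = 178.
MᵀM·[c₂, c₁, c₀]ᵀ = Mᵀs becomes [[5730, 820, 126]; [820, 126, 22]; [126, 22, 5]]·[c₂, c₁, c₀]ᵀ = [7570, 1106, 178]ᵀ.
Row-reducing yields c₂ = 5411/5071, c₁ = 6841/5071, c₀ = 14070/5071.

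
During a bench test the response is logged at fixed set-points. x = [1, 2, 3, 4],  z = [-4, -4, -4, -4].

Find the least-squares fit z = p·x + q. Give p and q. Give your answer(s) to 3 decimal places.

p = 0.000, q = -4.000

Setting ∂/∂p … = 0 gives: 30·p + 10·q = -40;  10·p + 4·q = -16.
Δ = 30·4 − 10² = 20.
p = ((-40)·4 − 10·(-16))/20 = 0; q = (30·(-16) − 10·(-40))/20 = -4.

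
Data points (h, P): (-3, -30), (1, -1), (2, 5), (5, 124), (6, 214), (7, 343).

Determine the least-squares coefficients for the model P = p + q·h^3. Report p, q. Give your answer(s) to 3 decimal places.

Compute the Gram sums: Σ1 = 6, Σh^3 = 666, Σh^3·h^3 = 180724.
For AᵀP: ΣP = 655, Σh^3·P = 180222.
Normal equations: [[6, 666]; [666, 180724]]·[p, q]ᵀ = [655, 180222]ᵀ.
Δ = 6·180724 − 666² = 640788.
p = (655·180724 − 666·180222)/640788 = -413408/160197; q = (6·180222 − 666·655)/640788 = 107517/106798.

p = -2.581, q = 1.007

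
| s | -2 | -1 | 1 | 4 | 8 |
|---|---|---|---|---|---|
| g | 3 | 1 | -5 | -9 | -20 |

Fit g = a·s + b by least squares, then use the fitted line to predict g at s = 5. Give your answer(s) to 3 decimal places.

ĝ = -12.727

Setting ∂/∂a … = 0 gives: 86·a + 10·b = -208;  10·a + 5·b = -30.
det = 86·5 − 10² = 330.
a = ((-208)·5 − 10·(-30))/330 = -74/33; b = (86·(-30) − 10·(-208))/330 = -50/33.
At s = 5: ĝ = (-74/33)·(5) + (-50/33)·(1) = -140/11.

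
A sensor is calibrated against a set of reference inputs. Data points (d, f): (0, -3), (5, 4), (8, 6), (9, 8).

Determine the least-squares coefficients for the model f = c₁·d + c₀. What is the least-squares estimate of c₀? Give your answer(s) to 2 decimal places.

Forming XᵀX = [[170, 22]; [22, 4]] and Xᵀf = [140, 15]ᵀ gives XᵀX·[c₁, c₀]ᵀ = Xᵀf.
Eliminating c₀: 4·(row 1) − 22·(row 2) gives 196·c₁ = 4·140 − 22·15 = 230, so c₁ = 115/98.
Then c₀ = (15 − 22·(115/98))/4 = -265/98.

c₀ = -2.70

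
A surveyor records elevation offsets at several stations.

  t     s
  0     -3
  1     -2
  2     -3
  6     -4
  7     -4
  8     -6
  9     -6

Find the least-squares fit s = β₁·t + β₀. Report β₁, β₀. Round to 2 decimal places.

β₁ = -0.38, β₀ = -2.22

From the data, Σt·t = 235, Σt = 33, Σ1 = 7.
Moment sums: Σt·s = -162, Σs = -28.
Eliminating β₀: 7·(row 1) − 33·(row 2) gives 556·β₁ = 7·(-162) − 33·(-28) = -210, so β₁ = -105/278.
Then β₀ = ((-28) − 33·(-105/278))/7 = -617/278.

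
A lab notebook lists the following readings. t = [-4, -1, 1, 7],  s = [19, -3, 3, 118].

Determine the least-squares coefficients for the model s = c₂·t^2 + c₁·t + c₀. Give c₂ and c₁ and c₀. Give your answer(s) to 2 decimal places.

With design matrix M, MᵀM = [[2659, 279, 67]; [279, 67, 3]; [67, 3, 4]] and Mᵀs = [6086, 756, 137]ᵀ.
Row-reducing yields c₂ = 21345/10484, c₁ = 30363/10484, c₀ = -5306/2621.

c₂ = 2.04, c₁ = 2.90, c₀ = -2.02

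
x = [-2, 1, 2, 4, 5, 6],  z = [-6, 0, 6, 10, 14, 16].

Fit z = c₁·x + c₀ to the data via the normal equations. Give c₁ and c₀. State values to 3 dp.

c₁ = 2.846, c₀ = -0.923

From the data, Σx·x = 86, Σx = 16, Σ1 = 6.
Right-hand side: Σx·z = 230, Σz = 40.
Normal equations: [[86, 16]; [16, 6]]·[c₁, c₀]ᵀ = [230, 40]ᵀ.
Eliminating c₀: 6·(row 1) − 16·(row 2) gives 260·c₁ = 6·230 − 16·40 = 740, so c₁ = 37/13.
Then c₀ = (40 − 16·(37/13))/6 = -12/13.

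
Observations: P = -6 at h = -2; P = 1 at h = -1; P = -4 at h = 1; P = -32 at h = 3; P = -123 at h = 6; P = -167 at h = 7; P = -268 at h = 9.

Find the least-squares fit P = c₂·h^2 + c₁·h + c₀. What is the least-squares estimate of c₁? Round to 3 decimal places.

With design matrix M, MᵀM = [[10357, 1307, 181]; [1307, 181, 23]; [181, 23, 7]] and MᵀP = [-34634, -4408, -599]ᵀ.
Solving the 3×3 system (Gaussian elimination) gives c₂ = -4547/1477, c₁ = -20767/8862, c₀ = 15335/8862.

c₁ = -2.343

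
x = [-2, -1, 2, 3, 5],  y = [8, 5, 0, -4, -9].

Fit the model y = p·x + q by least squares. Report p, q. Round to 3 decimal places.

Setting ∂/∂p … = 0 gives: 43·p + 7·q = -78;  7·p + 5·q = 0.
(Σx·x = 43, Σx = 7, Σ1 = 5, Σx·y = -78, Σy = 0.)
det = 43·5 − 7² = 166.
p = ((-78)·5 − 7·0)/166 = -195/83; q = (43·0 − 7·(-78))/166 = 273/83.

p = -2.349, q = 3.289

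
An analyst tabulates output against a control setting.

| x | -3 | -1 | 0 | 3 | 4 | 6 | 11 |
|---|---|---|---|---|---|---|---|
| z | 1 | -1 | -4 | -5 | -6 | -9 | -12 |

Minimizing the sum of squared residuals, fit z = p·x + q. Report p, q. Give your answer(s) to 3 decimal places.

p = -0.921, q = -2.513

The normal equations are: 192·p + 20·q = -227;  20·p + 7·q = -36.
(Σx·x = 192, Σx = 20, Σ1 = 7, Σx·z = -227, Σz = -36.)
Eliminating q: 7·(row 1) − 20·(row 2) gives 944·p = 7·(-227) − 20·(-36) = -869, so p = -869/944.
Then q = ((-36) − 20·(-869/944))/7 = -593/236.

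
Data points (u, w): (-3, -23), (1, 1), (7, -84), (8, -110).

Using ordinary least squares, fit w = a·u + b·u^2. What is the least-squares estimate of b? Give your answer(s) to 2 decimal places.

b = -1.96

Sums needed: Σu·u = 123, Σu·u^2 = 829, Σu^2·u^2 = 6579.
Right-hand side: Σu·w = -1398, Σu^2·w = -11362.
Eliminating b: 6579·(row 1) − 829·(row 2) gives 121976·a = 6579·(-1398) − 829·(-11362) = 221656, so a = 27707/15247.
Then b = ((-11362) − 829·(27707/15247))/6579 = -29823/15247.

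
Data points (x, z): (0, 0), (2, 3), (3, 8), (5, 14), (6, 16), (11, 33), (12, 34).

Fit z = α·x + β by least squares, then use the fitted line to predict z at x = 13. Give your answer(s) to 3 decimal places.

ẑ = 37.723

With design matrix M, MᵀM = [[339, 39]; [39, 7]] and Mᵀz = [967, 108]ᵀ.
Δ = 339·7 − 39² = 852.
α = (967·7 − 39·108)/852 = 2557/852; β = (339·108 − 39·967)/852 = -367/284.
At x = 13: ẑ = (2557/852)·(13) + (-367/284)·(1) = 8035/213.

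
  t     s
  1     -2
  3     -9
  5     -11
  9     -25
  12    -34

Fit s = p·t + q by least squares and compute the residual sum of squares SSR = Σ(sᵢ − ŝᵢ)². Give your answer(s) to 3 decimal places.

SSR = 7.788

Compute the Gram sums: Σt·t = 260, Σt = 30, Σ1 = 5.
And Σt·s = -717, Σs = -81.
Normal equations: [[260, 30]; [30, 5]]·[p, q]ᵀ = [-717, -81]ᵀ.
Eliminating q: 5·(row 1) − 30·(row 2) gives 400·p = 5·(-717) − 30·(-81) = -1155, so p = -231/80.
Then q = ((-81) − 30·(-231/80))/5 = 9/8.
Residuals: -19/80, -117/80, 37/16, -11/80, -19/40; SSR = 623/80.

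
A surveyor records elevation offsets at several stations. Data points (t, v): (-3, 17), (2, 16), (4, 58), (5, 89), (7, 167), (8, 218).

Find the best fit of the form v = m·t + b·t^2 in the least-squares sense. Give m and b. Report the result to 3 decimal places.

Forming AᵀA = [[167, 1025]; [1025, 7475]] and Aᵀv = [3571, 25505]ᵀ gives AᵀA·[m, b]ᵀ = Aᵀv.
Eliminating b: 7475·(row 1) − 1025·(row 2) gives 197700·m = 7475·3571 − 1025·25505 = 550600, so m = 5506/1977.
Then b = (25505 − 1025·(5506/1977))/7475 = 29953/9885.

m = 2.785, b = 3.030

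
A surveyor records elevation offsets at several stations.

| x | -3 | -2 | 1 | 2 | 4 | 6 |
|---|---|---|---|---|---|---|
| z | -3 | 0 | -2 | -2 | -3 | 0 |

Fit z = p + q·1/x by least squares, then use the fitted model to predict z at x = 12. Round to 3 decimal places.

Entries of AᵀA: Σ1 = 6, Σ1/x = 13/12, Σ1/x·1/x = 245/144.
Moment sums: Σz = -10, Σ1/x·z = -11/4.
Normal equations: [[6, 13/12]; [13/12, 245/144]]·[p, q]ᵀ = [-10, -11/4]ᵀ.
det = 6·(245/144) − (13/12)² = 1301/144.
p = ((-10)·(245/144) − (13/12)·(-11/4))/(1301/144) = -2021/1301; q = (6·(-11/4) − (13/12)·(-10))/(1301/144) = -816/1301.
At x = 12: ẑ = (-2021/1301)·(1) + (-816/1301)·(1/12) = -2089/1301.

ẑ = -1.606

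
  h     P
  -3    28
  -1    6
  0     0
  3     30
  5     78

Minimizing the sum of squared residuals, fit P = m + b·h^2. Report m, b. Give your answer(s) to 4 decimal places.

m = 1.4291, b = 3.0649

Normal-equation sums: Σ1 = 5, Σh^2 = 44, Σh^2·h^2 = 788.
Right-hand side: ΣP = 142, Σh^2·P = 2478.
MᵀM·[m, b]ᵀ = MᵀP becomes [[5, 44]; [44, 788]]·[m, b]ᵀ = [142, 2478]ᵀ.
Eliminating b: 788·(row 1) − 44·(row 2) gives 2004·m = 788·142 − 44·2478 = 2864, so m = 716/501.
Then b = (2478 − 44·(716/501))/788 = 3071/1002.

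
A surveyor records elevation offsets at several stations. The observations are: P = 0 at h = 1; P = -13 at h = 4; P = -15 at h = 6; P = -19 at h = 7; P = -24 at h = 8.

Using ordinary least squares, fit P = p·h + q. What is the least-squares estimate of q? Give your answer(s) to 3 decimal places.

q = 2.312

The normal system AᵀA·[p, q]ᵀ = AᵀP is [[166, 26]; [26, 5]]·[p, q]ᵀ = [-467, -71]ᵀ.
Eliminating q: 5·(row 1) − 26·(row 2) gives 154·p = 5·(-467) − 26·(-71) = -489, so p = -489/154.
Then q = ((-71) − 26·(-489/154))/5 = 178/77.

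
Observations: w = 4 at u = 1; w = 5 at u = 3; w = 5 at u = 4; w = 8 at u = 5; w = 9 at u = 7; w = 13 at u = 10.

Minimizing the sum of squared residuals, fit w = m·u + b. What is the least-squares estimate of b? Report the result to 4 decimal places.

b = 2.1333

With design matrix X, XᵀX = [[200, 30]; [30, 6]] and Xᵀw = [272, 44]ᵀ.
Eliminating b: 6·(row 1) − 30·(row 2) gives 300·m = 6·272 − 30·44 = 312, so m = 26/25.
Then b = (44 − 30·(26/25))/6 = 32/15.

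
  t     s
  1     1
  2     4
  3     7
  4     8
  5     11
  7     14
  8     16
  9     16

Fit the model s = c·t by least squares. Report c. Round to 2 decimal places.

Compute the Gram sums: Σt·t = 249.
For Mᵀs: Σt·s = 487.
Normal equations: [[249]]·[c]ᵀ = [487]ᵀ.
c = 487/249 = 1.95582.

c = 1.96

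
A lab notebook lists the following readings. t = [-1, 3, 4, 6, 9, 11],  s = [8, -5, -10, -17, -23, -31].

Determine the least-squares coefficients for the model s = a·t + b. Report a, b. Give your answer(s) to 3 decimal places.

a = -3.182, b = 3.971

MᵀM·[a, b]ᵀ = Mᵀs reads: 264·a + 32·b = -713;  32·a + 6·b = -78.
(Σt·t = 264, Σt = 32, Σ1 = 6, Σt·s = -713, Σs = -78.)
det = 264·6 − 32² = 560.
a = ((-713)·6 − 32·(-78))/560 = -891/280; b = (264·(-78) − 32·(-713))/560 = 139/35.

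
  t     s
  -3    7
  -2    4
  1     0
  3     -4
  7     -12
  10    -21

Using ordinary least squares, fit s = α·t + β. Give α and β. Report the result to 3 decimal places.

α = -2.054, β = 1.144

Entries of AᵀA: Σt·t = 172, Σt = 16, Σ1 = 6.
Right-hand side: Σt·s = -335, Σs = -26.
So AᵀA·[α, β]ᵀ = Aᵀs: [[172, 16]; [16, 6]]·[α, β]ᵀ = [-335, -26]ᵀ.
det = 172·6 − 16² = 776.
α = ((-335)·6 − 16·(-26))/776 = -797/388; β = (172·(-26) − 16·(-335))/776 = 111/97.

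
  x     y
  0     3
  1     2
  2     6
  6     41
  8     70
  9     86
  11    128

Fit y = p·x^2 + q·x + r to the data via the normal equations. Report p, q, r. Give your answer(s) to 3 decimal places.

p = 1.011, q = 0.353, r = 1.815

Setting ∂/∂p … = 0 gives: 26611·p + 2797·q + 307·r = 28436;  2797·p + 307·q + 37·r = 3002;  307·p + 37·q + 7·r = 336.
Inverting the 3×3 Gram matrix, [p, q, r]ᵀ = [5069/5016, 2949/8360, 2069/1140]ᵀ.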